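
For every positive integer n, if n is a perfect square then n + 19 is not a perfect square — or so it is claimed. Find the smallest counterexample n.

n = 81

For n = 1, 4, 9, 16, 25, 36, 49, 64 the conclusion holds.
n = 81: 81 = 9² and 81 + 19 = 100 = 10².
Hence n = 81 is a counterexample.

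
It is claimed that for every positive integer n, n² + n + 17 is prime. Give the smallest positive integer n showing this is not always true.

For n = 1, 2, 3, 4, …, 13, 14, 15 the conclusion holds.
n = 16: n² + n + 17 = 289 = 17 × 17, composite.
Thus n = 16 disproves the claim, and no smaller n works.

n = 16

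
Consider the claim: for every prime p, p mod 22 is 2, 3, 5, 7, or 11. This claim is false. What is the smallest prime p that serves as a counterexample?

Check each prime p in order until the claim fails.
The first 5 eligible values, up to p = 11, all satisfy the conclusion.
p = 13: 13 mod 22 = 13 — not in {2, 3, 5, 7, 11}.

p = 13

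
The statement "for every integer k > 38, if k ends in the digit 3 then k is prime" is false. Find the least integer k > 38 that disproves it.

Check each integer k > 38 in order until k ends in the digit 3 but k is not prime.
For k = 43, 53 the conclusion holds.
k = 63: 63 ends in 3; 63 = 3 × 21, composite.
Hence k = 63 is a counterexample.

k = 63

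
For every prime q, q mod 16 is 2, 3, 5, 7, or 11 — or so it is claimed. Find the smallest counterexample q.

A counterexample is any prime q such that the claim fails; we check each in order.
The first 5 eligible values, up to q = 11, all satisfy the conclusion.
q = 13: 13 mod 16 = 13 — not in {2, 3, 5, 7, 11}.
Thus q = 13 disproves the claim, and no smaller q works.

q = 13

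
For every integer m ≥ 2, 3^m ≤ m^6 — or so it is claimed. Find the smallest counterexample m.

m = 15

Check each integer m ≥ 2 in order until 3^m > m^6.
For m = 2, 3, 4, 5, …, 12, 13, 14 the conclusion holds.
m = 15: 3^m = 14348907 and m^6 = 11390625, so 14348907 > 11390625.
Hence m = 15 is a counterexample.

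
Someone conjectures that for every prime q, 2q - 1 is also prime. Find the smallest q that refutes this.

q = 5

We need the least prime q for which 2q - 1 is not prime.
For q = 2, 3 the conclusion holds.
q = 5: 2q - 1 = 9 = 3 × 3, not prime.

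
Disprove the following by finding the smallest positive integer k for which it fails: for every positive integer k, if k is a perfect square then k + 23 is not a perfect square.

We need the least positive integer k for which k is a perfect square but k + 23 is a perfect square.
The first 10 eligible values, up to k = 100, all satisfy the conclusion.
k = 121: 121 = 11² and 121 + 23 = 144 = 12².

k = 121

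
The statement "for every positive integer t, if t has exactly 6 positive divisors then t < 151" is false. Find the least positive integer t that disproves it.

A counterexample is any positive integer t such that t has exactly 6 positive divisors but the claim fails; we check each in order.
For t = 12, 18, 20, 28, …, 124, 147, 148 the conclusion holds.
t = 153: τ(153) = 6; 153 ≥ 151.
So t = 153 is the smallest counterexample.

t = 153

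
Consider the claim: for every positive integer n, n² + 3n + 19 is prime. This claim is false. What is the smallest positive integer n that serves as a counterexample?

n = 15

Check each positive integer n in order until n² + 3n + 19 is not prime.
For n = 1, 2, 3, 4, …, 12, 13, 14 the conclusion holds.
n = 15: n² + 3n + 19 = 289 = 17 × 17, composite.
Thus n = 15 disproves the claim, and no smaller n works.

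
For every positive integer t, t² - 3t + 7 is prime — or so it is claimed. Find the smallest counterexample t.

For t = 1, 2, 3, 4, 5 the conclusion holds.
t = 6: t² - 3t + 7 = 25 = 5 × 5, composite.
So t = 6 is the smallest counterexample.

t = 6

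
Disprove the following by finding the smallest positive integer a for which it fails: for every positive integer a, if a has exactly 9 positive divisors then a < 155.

a = 196

We need the least positive integer a for which a has exactly 9 positive divisors but the claim fails.
a = 36: τ(36) = 9; 36 < 155.
a = 100: τ(100) = 9; 100 < 155.
a = 196: τ(196) = 9; 196 ≥ 155.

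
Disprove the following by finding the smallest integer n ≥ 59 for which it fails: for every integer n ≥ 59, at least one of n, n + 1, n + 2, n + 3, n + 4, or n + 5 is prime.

n = 90

For n = 59, 60, 61, 62, …, 87, 88, 89 the conclusion holds.
n = 90: 90 = 2 × 45; 91 = 7 × 13; 92 = 2 × 46; 93 = 3 × 31; 94 = 2 × 47; 95 = 5 × 19 — all composite.
Hence n = 90 is a counterexample.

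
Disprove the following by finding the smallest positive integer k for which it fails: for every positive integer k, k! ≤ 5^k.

We need the least positive integer k for which k! > 5^k.
For k = 1, 2, 3, 4, …, 9, 10, 11 the conclusion holds.
k = 12: k! = 479001600 and 5^k = 244140625, so 479001600 > 244140625.

k = 12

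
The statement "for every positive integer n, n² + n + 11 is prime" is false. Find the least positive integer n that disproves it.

n = 10

For n = 1, 2, 3, 4, 5, 6, 7, 8, 9 the conclusion holds.
n = 10: n² + n + 11 = 121 = 11 × 11, composite.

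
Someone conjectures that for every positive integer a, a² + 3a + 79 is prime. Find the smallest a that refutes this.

For a = 1, 2, 3, 4 the conclusion holds.
a = 5: a² + 3a + 79 = 119 = 7 × 17, composite.
So a = 5 is the smallest counterexample.

a = 5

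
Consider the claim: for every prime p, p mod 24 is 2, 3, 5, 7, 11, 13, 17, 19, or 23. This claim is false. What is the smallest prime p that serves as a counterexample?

The first 20 eligible values, up to p = 71, all satisfy the conclusion.
p = 73: 73 mod 24 = 1 — not in {2, 3, 5, 7, 11, 13, 17, 19, 23}.

p = 73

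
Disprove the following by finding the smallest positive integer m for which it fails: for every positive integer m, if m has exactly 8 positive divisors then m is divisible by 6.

We need the least positive integer m for which m has exactly 8 positive divisors but m is not divisible by 6.
m = 24: τ(24) = 8; 24 mod 6 = 0.
m = 30: τ(30) = 8; 30 mod 6 = 0.
m = 40: τ(40) = 8; 40 mod 6 = 4.

m = 40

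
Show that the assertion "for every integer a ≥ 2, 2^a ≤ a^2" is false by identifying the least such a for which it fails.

a = 5

Check each integer a ≥ 2 in order until 2^a > a^2.
a = 2: 2^a = 4 and a^2 = 4, so 4 ≤ 4.
a = 3: 2^a = 8 and a^2 = 9, so 8 ≤ 9.
a = 4: 2^a = 16 and a^2 = 16, so 16 ≤ 16.
a = 5: 2^a = 32 and a^2 = 25, so 32 > 25.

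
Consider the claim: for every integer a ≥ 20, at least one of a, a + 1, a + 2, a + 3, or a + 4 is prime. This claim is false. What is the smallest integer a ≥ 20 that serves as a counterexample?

a = 24

a = 20: 23 is prime.
a = 21: 23 is prime.
a = 22: 23 is prime.
a = 23: 23 is prime.
a = 24: 24 = 2 × 12; 25 = 5 × 5; 26 = 2 × 13; 27 = 3 × 9; 28 = 2 × 14 — all composite.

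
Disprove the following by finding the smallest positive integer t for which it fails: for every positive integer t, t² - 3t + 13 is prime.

Check each positive integer t in order until t² - 3t + 13 is not prime.
The first 11 eligible values, up to t = 11, all satisfy the conclusion.
t = 12: t² - 3t + 13 = 121 = 11 × 11, composite.
Thus t = 12 disproves the claim, and no smaller t works.

t = 12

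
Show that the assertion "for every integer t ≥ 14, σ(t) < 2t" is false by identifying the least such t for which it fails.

A counterexample is any integer t ≥ 14 such that the claim fails; we check each in order.
For t = 14, 15, 16, 17 the conclusion holds.
t = 18: σ(18) = 39; 39 ≥ 36.

t = 18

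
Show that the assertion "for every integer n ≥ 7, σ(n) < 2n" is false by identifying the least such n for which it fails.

n = 12

We need the least integer n ≥ 7 for which the claim fails.
The first 5 eligible values, up to n = 11, all satisfy the conclusion.
n = 12: σ(12) = 28; 28 ≥ 24.
Thus n = 12 disproves the claim, and no smaller n works.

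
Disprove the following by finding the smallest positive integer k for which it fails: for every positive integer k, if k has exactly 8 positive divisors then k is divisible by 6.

For k = 24, 30 the conclusion holds.
k = 40: τ(40) = 8; 40 mod 6 = 4.
Thus k = 40 disproves the claim, and no smaller k works.

k = 40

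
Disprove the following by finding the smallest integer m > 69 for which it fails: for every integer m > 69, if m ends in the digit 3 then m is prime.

Check each integer m > 69 in order until m ends in the digit 3 but m is not prime.
m = 73: 73 ends in 3 and is prime.
m = 83: 83 ends in 3 and is prime.
m = 93: 93 ends in 3; 93 = 3 × 31, composite.
So m = 93 is the smallest counterexample.

m = 93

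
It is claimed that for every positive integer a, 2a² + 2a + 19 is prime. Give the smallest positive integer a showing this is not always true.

a = 18

The first 17 eligible values, up to a = 17, all satisfy the conclusion.
a = 18: 2a² + 2a + 19 = 703 = 19 × 37, composite.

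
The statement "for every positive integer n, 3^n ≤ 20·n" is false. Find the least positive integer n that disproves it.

We need the least positive integer n for which 3^n > 20·n.
n = 1: 3^n = 3 and 20·n = 20, so 3 ≤ 20.
n = 2: 3^n = 9 and 20·n = 40, so 9 ≤ 40.
n = 3: 3^n = 27 and 20·n = 60, so 27 ≤ 60.
n = 4: 3^n = 81 and 20·n = 80, so 81 > 80.
Thus n = 4 disproves the claim, and no smaller n works.

n = 4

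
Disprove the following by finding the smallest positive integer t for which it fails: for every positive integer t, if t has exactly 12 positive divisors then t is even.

t = 315

Check each positive integer t in order until t has exactly 12 positive divisors but t is odd.
The first 24 eligible values, up to t = 308, all satisfy the conclusion.
t = 315: divisors of 315: 12 divisors; 315 is odd.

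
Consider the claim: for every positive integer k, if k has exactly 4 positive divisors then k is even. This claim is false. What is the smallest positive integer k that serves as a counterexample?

Check each positive integer k in order until k has exactly 4 positive divisors but k is odd.
For k = 6, 8, 10, 14 the conclusion holds.
k = 15: divisors of 15: 1, 3, 5, 15; 15 is odd.
Hence k = 15 is a counterexample.

k = 15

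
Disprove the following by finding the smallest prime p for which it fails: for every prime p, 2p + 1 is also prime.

p = 7

We need the least prime p for which 2p + 1 is not prime.
For p = 2, 3, 5 the conclusion holds.
p = 7: 2p + 1 = 15 = 3 × 5, not prime.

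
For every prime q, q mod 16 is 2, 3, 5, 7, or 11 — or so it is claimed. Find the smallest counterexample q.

q = 13

We need the least prime q for which the claim fails.
q = 2: 2 mod 16 = 2.
q = 3: 3 mod 16 = 3.
q = 5: 5 mod 16 = 5.
q = 7: 7 mod 16 = 7.
q = 11: 11 mod 16 = 11.
q = 13: 13 mod 16 = 13 — not in {2, 3, 5, 7, 11}.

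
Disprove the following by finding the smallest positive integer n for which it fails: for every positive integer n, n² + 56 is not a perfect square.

n = 5

A counterexample is any positive integer n such that n² + 56 is a perfect square; we check each in order.
For n = 1, 2, 3, 4 the conclusion holds.
n = 5: 5² + 56 = 81 = 9², a perfect square.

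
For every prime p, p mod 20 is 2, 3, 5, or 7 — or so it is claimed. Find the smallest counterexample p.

A counterexample is any prime p such that the claim fails; we check each in order.
The first 4 eligible values, up to p = 7, all satisfy the conclusion.
p = 11: 11 mod 20 = 11 — not in {2, 3, 5, 7}.
So p = 11 is the smallest counterexample.

p = 11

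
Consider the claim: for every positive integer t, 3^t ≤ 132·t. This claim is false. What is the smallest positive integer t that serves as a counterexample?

t = 7

t = 1: 3^t = 3 and 132·t = 132, so 3 ≤ 132.
t = 2: 3^t = 9 and 132·t = 264, so 9 ≤ 264.
t = 3: 3^t = 27 and 132·t = 396, so 27 ≤ 396.
t = 4: 3^t = 81 and 132·t = 528, so 81 ≤ 528.
t = 5: 3^t = 243 and 132·t = 660, so 243 ≤ 660.
t = 6: 3^t = 729 and 132·t = 792, so 729 ≤ 792.
t = 7: 3^t = 2187 and 132·t = 924, so 2187 > 924.
Thus t = 7 disproves the claim, and no smaller t works.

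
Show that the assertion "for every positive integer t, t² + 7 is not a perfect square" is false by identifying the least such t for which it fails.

We need the least positive integer t for which t² + 7 is a perfect square.
t = 1: 1² + 7 = 8, not a perfect square.
t = 2: 2² + 7 = 11, not a perfect square.
t = 3: 3² + 7 = 16 = 4², a perfect square.

t = 3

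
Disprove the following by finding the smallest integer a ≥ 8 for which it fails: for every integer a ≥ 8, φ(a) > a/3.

We need the least integer a ≥ 8 for which the claim fails.
The first 4 eligible values, up to a = 11, all satisfy the conclusion.
a = 12: φ(12) = 4 and 12/3 = 4, so φ(12) ≤ 12/3.
So a = 12 is the smallest counterexample.

a = 12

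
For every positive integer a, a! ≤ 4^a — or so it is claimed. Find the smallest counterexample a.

For a = 1, 2, 3, 4, 5, 6, 7, 8 the conclusion holds.
a = 9: a! = 362880 and 4^a = 262144, so 362880 > 262144.
Thus a = 9 disproves the claim, and no smaller a works.

a = 9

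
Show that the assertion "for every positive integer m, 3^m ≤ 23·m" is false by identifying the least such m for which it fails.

Check each positive integer m in order until 3^m > 23·m.
For m = 1, 2, 3, 4 the conclusion holds.
m = 5: 3^m = 243 and 23·m = 115, so 243 > 115.

m = 5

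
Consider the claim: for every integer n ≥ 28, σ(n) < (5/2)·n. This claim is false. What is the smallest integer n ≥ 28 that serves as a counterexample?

n = 36

We need the least integer n ≥ 28 for which the claim fails.
For n = 28, 29, 30, 31, 32, 33, 34, 35 the conclusion holds.
n = 36: σ(36) = 91; 91 ≥ 90.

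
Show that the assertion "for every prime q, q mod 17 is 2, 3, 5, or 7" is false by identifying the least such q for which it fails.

q = 11

Check each prime q in order until the claim fails.
The first 4 eligible values, up to q = 7, all satisfy the conclusion.
q = 11: 11 mod 17 = 11 — not in {2, 3, 5, 7}.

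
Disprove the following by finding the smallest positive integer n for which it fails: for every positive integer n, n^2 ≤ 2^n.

n = 3

For n = 1, 2 the conclusion holds.
n = 3: n^2 = 9 and 2^n = 8, so 9 > 8.
Hence n = 3 is a counterexample.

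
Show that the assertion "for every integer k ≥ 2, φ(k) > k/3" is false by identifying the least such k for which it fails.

A counterexample is any integer k ≥ 2 such that the claim fails; we check each in order.
The first 4 eligible values, up to k = 5, all satisfy the conclusion.
k = 6: φ(6) = 2 and 6/3 = 2, so φ(6) ≤ 6/3.

k = 6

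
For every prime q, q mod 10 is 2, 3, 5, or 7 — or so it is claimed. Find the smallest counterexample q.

The first 4 eligible values, up to q = 7, all satisfy the conclusion.
q = 11: 11 mod 10 = 1 — not in {2, 3, 5, 7}.
Hence q = 11 is a counterexample.

q = 11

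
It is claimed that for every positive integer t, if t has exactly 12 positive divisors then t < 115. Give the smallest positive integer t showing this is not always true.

t = 126

We need the least positive integer t for which t has exactly 12 positive divisors but the claim fails.
t = 60: τ(60) = 12; 60 < 115.
t = 72: τ(72) = 12; 72 < 115.
t = 84: τ(84) = 12; 84 < 115.
t = 90: τ(90) = 12; 90 < 115.
t = 96: τ(96) = 12; 96 < 115.
t = 108: τ(108) = 12; 108 < 115.
t = 126: τ(126) = 12; 126 ≥ 115.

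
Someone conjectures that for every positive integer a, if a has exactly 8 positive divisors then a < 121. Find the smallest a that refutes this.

For a = 24, 30, 40, 42, …, 105, 110, 114 the conclusion holds.
a = 128: τ(128) = 8; 128 ≥ 121.

a = 128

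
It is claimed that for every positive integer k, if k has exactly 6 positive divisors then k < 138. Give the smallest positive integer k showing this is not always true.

Check each positive integer k in order until k has exactly 6 positive divisors but the claim fails.
The first 19 eligible values, up to k = 124, all satisfy the conclusion.
k = 147: τ(147) = 6; 147 ≥ 138.

k = 147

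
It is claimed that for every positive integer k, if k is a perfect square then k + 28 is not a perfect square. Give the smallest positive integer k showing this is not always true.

k = 36

We need the least positive integer k for which k is a perfect square but k + 28 is a perfect square.
The first 5 eligible values, up to k = 25, all satisfy the conclusion.
k = 36: 36 = 6² and 36 + 28 = 64 = 8².
Hence k = 36 is a counterexample.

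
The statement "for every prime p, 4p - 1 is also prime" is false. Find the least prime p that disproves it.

p = 7

For p = 2, 3, 5 the conclusion holds.
p = 7: 4p - 1 = 27 = 3 × 9, not prime.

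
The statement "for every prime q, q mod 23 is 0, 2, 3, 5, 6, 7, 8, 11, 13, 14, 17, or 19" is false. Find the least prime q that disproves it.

We need the least prime q for which the claim fails.
For q = 2, 3, 5, 7, …, 29, 31, 37 the conclusion holds.
q = 41: 41 mod 23 = 18 — not in {0, 2, 3, 5, 6, 7, 8, 11, 13, 14, 17, 19}.
So q = 41 is the smallest counterexample.

q = 41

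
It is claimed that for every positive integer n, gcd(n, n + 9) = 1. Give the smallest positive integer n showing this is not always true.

A counterexample is any positive integer n such that gcd(n, n + 9) > 1; we check each in order.
For n = 1, 2 the conclusion holds.
n = 3: gcd(3, 12) = 3.

n = 3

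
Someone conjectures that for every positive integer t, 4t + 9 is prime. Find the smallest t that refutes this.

We need the least positive integer t for which 4t + 9 is not prime.
t = 1: 4t + 9 = 13, prime.
t = 2: 4t + 9 = 17, prime.
t = 3: 4t + 9 = 21 = 3 × 7, composite.
Thus t = 3 disproves the claim, and no smaller t works.

t = 3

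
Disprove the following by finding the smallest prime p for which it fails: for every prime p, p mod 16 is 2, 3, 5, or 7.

The first 4 eligible values, up to p = 7, all satisfy the conclusion.
p = 11: 11 mod 16 = 11 — not in {2, 3, 5, 7}.
Thus p = 11 disproves the claim, and no smaller p works.

p = 11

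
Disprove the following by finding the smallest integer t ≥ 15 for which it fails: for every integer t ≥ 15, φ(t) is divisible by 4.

We need the least integer t ≥ 15 for which φ(t) is not divisible by 4.
t = 15: φ(15) = 8; 8 mod 4 = 0.
t = 16: φ(16) = 8; 8 mod 4 = 0.
t = 17: φ(17) = 16; 16 mod 4 = 0.
t = 18: φ(18) = 6; 6 mod 4 = 2.
Thus t = 18 disproves the claim, and no smaller t works.

t = 18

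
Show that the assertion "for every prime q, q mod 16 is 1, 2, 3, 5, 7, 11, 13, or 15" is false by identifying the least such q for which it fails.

A counterexample is any prime q such that the claim fails; we check each in order.
The first 12 eligible values, up to q = 37, all satisfy the conclusion.
q = 41: 41 mod 16 = 9 — not in {1, 2, 3, 5, 7, 11, 13, 15}.

q = 41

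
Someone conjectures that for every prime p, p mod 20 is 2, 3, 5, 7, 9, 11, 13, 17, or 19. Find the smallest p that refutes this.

Check each prime p in order until the claim fails.
For p = 2, 3, 5, 7, …, 29, 31, 37 the conclusion holds.
p = 41: 41 mod 20 = 1 — not in {2, 3, 5, 7, 9, 11, 13, 17, 19}.

p = 41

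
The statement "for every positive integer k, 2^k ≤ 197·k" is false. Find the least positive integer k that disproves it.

We need the least positive integer k for which 2^k > 197·k.
The first 11 eligible values, up to k = 11, all satisfy the conclusion.
k = 12: 2^k = 4096 and 197·k = 2364, so 4096 > 2364.

k = 12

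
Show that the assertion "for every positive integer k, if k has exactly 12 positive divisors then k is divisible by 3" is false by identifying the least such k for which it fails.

A counterexample is any positive integer k such that k has exactly 12 positive divisors but k is not divisible by 3; we check each in order.
The first 8 eligible values, up to k = 132, all satisfy the conclusion.
k = 140: τ(140) = 12; 140 mod 3 = 2.

k = 140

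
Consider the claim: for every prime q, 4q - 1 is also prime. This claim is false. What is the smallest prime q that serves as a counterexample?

For q = 2, 3, 5 the conclusion holds.
q = 7: 4q - 1 = 27 = 3 × 9, not prime.
Hence q = 7 is a counterexample.

q = 7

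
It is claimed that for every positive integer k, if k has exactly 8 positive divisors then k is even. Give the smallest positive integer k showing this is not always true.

For k = 24, 30, 40, 42, …, 88, 102, 104 the conclusion holds.
k = 105: divisors of 105: 1, 3, 5, 7, 15, 21, 35, 105; 105 is odd.

k = 105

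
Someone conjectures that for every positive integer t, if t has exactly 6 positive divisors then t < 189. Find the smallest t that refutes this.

t = 207

For t = 12, 18, 20, 28, …, 172, 175, 188 the conclusion holds.
t = 207: τ(207) = 6; 207 ≥ 189.
So t = 207 is the smallest counterexample.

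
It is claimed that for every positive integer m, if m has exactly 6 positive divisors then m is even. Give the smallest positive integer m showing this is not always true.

m = 45

For m = 12, 18, 20, 28, 32, 44 the conclusion holds.
m = 45: divisors of 45: 1, 3, 5, 9, 15, 45; 45 is odd.
Hence m = 45 is a counterexample.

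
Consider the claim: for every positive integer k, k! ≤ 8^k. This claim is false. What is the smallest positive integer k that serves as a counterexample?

We need the least positive integer k for which k! > 8^k.
For k = 1, 2, 3, 4, …, 17, 18, 19 the conclusion holds.
k = 20: k! = 2432902008176640000 and 8^k = 1152921504606846976, so 2432902008176640000 > 1152921504606846976.

k = 20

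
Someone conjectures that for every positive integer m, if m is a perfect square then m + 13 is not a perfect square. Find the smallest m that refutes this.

We need the least positive integer m for which m is a perfect square but m + 13 is a perfect square.
The first 5 eligible values, up to m = 25, all satisfy the conclusion.
m = 36: 36 = 6² and 36 + 13 = 49 = 7².
Hence m = 36 is a counterexample.

m = 36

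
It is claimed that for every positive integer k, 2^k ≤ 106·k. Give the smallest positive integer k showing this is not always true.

We need the least positive integer k for which 2^k > 106·k.
For k = 1, 2, 3, 4, 5, 6, 7, 8, 9, 10 the conclusion holds.
k = 11: 2^k = 2048 and 106·k = 1166, so 2048 > 1166.

k = 11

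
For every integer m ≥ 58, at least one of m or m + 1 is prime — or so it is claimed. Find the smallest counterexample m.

m = 62

We need the least integer m ≥ 58 for which m, m + 1 are both composite.
The first 4 eligible values, up to m = 61, all satisfy the conclusion.
m = 62: 62 = 2 × 31; 63 = 3 × 21 — both composite.
Thus m = 62 disproves the claim, and no smaller m works.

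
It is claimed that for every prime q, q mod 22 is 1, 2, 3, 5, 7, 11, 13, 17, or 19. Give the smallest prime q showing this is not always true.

q = 31

Check each prime q in order until the claim fails.
For q = 2, 3, 5, 7, 11, 13, 17, 19, 23, 29 the conclusion holds.
q = 31: 31 mod 22 = 9 — not in {1, 2, 3, 5, 7, 11, 13, 17, 19}.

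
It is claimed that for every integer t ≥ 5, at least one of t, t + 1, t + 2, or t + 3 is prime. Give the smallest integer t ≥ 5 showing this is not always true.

t = 24

A counterexample is any integer t ≥ 5 such that t, t + 1, t + 2, t + 3 are all composite; we check each in order.
For t = 5, 6, 7, 8, …, 21, 22, 23 the conclusion holds.
t = 24: 24 = 2 × 12; 25 = 5 × 5; 26 = 2 × 13; 27 = 3 × 9 — all composite.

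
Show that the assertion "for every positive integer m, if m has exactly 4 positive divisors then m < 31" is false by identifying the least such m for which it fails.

m = 33

A counterexample is any positive integer m such that m has exactly 4 positive divisors but the claim fails; we check each in order.
The first 9 eligible values, up to m = 27, all satisfy the conclusion.
m = 33: τ(33) = 4; 33 ≥ 31.
Thus m = 33 disproves the claim, and no smaller m works.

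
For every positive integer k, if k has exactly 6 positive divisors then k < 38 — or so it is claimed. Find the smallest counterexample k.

k = 44

Check each positive integer k in order until k has exactly 6 positive divisors but the claim fails.
k = 12: τ(12) = 6; 12 < 38.
k = 18: τ(18) = 6; 18 < 38.
k = 20: τ(20) = 6; 20 < 38.
k = 28: τ(28) = 6; 28 < 38.
k = 32: τ(32) = 6; 32 < 38.
k = 44: τ(44) = 6; 44 ≥ 38.
Thus k = 44 disproves the claim, and no smaller k works.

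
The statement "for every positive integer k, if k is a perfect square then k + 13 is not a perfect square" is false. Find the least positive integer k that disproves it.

We need the least positive integer k for which k is a perfect square but k + 13 is a perfect square.
k = 1: 1 + 13 = 14, not a perfect square.
k = 4: 4 + 13 = 17, not a perfect square.
k = 9: 9 + 13 = 22, not a perfect square.
k = 16: 16 + 13 = 29, not a perfect square.
k = 25: 25 + 13 = 38, not a perfect square.
k = 36: 36 = 6² and 36 + 13 = 49 = 7².
Hence k = 36 is a counterexample.

k = 36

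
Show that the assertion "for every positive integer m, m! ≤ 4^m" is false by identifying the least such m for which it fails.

A counterexample is any positive integer m such that m! > 4^m; we check each in order.
m = 1: m! = 1 and 4^m = 4, so 1 ≤ 4.
m = 2: m! = 2 and 4^m = 16, so 2 ≤ 16.
m = 3: m! = 6 and 4^m = 64, so 6 ≤ 64.
m = 4: m! = 24 and 4^m = 256, so 24 ≤ 256.
m = 5: m! = 120 and 4^m = 1024, so 120 ≤ 1024.
m = 6: m! = 720 and 4^m = 4096, so 720 ≤ 4096.
m = 7: m! = 5040 and 4^m = 16384, so 5040 ≤ 16384.
m = 8: m! = 40320 and 4^m = 65536, so 40320 ≤ 65536.
m = 9: m! = 362880 and 4^m = 262144, so 362880 > 262144.

m = 9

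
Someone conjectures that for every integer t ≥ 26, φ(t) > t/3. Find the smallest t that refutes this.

t = 30

Check each integer t ≥ 26 in order until the claim fails.
The first 4 eligible values, up to t = 29, all satisfy the conclusion.
t = 30: φ(30) = 8 and 30/3 = 10, so φ(30) ≤ 30/3.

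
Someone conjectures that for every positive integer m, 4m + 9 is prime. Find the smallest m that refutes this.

m = 3

For m = 1, 2 the conclusion holds.
m = 3: 4m + 9 = 21 = 3 × 7, composite.
So m = 3 is the smallest counterexample.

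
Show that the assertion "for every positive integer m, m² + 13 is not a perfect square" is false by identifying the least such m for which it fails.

m = 6

We need the least positive integer m for which m² + 13 is a perfect square.
The first 5 eligible values, up to m = 5, all satisfy the conclusion.
m = 6: 6² + 13 = 49 = 7², a perfect square.
Hence m = 6 is a counterexample.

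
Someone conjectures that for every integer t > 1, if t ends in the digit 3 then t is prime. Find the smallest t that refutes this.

We need the least integer t > 1 for which t ends in the digit 3 but t is not prime.
For t = 3, 13, 23 the conclusion holds.
t = 33: 33 ends in 3; 33 = 3 × 11, composite.
So t = 33 is the smallest counterexample.

t = 33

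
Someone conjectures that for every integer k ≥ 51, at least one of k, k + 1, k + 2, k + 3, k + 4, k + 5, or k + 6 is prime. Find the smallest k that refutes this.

We need the least integer k ≥ 51 for which k, k + 1, k + 2, k + 3, k + 4, k + 5, k + 6 are all composite.
The first 39 eligible values, up to k = 89, all satisfy the conclusion.
k = 90: 90 = 2 × 45; 91 = 7 × 13; 92 = 2 × 46; 93 = 3 × 31; 94 = 2 × 47; 95 = 5 × 19; 96 = 2 × 48 — all composite.

k = 90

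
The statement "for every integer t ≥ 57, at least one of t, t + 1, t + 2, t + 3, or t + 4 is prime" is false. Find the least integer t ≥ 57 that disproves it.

t = 62

The first 5 eligible values, up to t = 61, all satisfy the conclusion.
t = 62: 62 = 2 × 31; 63 = 3 × 21; 64 = 2 × 32; 65 = 5 × 13; 66 = 2 × 33 — all composite.
Hence t = 62 is a counterexample.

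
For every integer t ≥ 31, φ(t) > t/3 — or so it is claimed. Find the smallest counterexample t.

t = 36

Check each integer t ≥ 31 in order until the claim fails.
For t = 31, 32, 33, 34, 35 the conclusion holds.
t = 36: φ(36) = 12 and 36/3 = 12, so φ(36) ≤ 36/3.
Hence t = 36 is a counterexample.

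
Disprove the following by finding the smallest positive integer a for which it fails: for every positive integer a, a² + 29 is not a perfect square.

A counterexample is any positive integer a such that a² + 29 is a perfect square; we check each in order.
For a = 1, 2, 3, 4, …, 11, 12, 13 the conclusion holds.
a = 14: 14² + 29 = 225 = 15², a perfect square.

a = 14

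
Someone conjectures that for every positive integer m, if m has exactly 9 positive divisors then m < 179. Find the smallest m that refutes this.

m = 196

We need the least positive integer m for which m has exactly 9 positive divisors but the claim fails.
m = 36: τ(36) = 9; 36 < 179.
m = 100: τ(100) = 9; 100 < 179.
m = 196: τ(196) = 9; 196 ≥ 179.
Hence m = 196 is a counterexample.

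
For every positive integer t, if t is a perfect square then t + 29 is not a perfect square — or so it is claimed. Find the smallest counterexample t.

t = 196

The first 13 eligible values, up to t = 169, all satisfy the conclusion.
t = 196: 196 = 14² and 196 + 29 = 225 = 15².
So t = 196 is the smallest counterexample.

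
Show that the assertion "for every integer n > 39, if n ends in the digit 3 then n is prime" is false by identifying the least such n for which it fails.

We need the least integer n > 39 for which n ends in the digit 3 but n is not prime.
For n = 43, 53 the conclusion holds.
n = 63: 63 ends in 3; 63 = 3 × 21, composite.

n = 63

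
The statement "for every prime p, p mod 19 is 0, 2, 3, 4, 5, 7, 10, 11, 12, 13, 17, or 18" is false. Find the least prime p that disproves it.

A counterexample is any prime p such that the claim fails; we check each in order.
For p = 2, 3, 5, 7, …, 37, 41, 43 the conclusion holds.
p = 47: 47 mod 19 = 9 — not in {0, 2, 3, 4, 5, 7, 10, 11, 12, 13, 17, 18}.
Thus p = 47 disproves the claim, and no smaller p works.

p = 47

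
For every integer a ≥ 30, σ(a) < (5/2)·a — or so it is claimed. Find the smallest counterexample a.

For a = 30, 31, 32, 33, 34, 35 the conclusion holds.
a = 36: σ(36) = 91; 91 ≥ 90.

a = 36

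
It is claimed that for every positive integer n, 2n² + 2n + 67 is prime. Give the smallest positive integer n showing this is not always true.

n = 3

We need the least positive integer n for which 2n² + 2n + 67 is not prime.
n = 1: 2n² + 2n + 67 = 71, prime.
n = 2: 2n² + 2n + 67 = 79, prime.
n = 3: 2n² + 2n + 67 = 91 = 7 × 13, composite.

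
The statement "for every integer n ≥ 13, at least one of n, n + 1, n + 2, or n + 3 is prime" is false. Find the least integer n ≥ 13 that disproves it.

A counterexample is any integer n ≥ 13 such that n, n + 1, n + 2, n + 3 are all composite; we check each in order.
The first 11 eligible values, up to n = 23, all satisfy the conclusion.
n = 24: 24 = 2 × 12; 25 = 5 × 5; 26 = 2 × 13; 27 = 3 × 9 — all composite.

n = 24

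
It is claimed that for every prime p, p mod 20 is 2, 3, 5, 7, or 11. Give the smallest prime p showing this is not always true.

We need the least prime p for which the claim fails.
For p = 2, 3, 5, 7, 11 the conclusion holds.
p = 13: 13 mod 20 = 13 — not in {2, 3, 5, 7, 11}.

p = 13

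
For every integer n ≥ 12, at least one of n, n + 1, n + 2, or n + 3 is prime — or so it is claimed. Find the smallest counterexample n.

Check each integer n ≥ 12 in order until n, n + 1, n + 2, n + 3 are all composite.
For n = 12, 13, 14, 15, …, 21, 22, 23 the conclusion holds.
n = 24: 24 = 2 × 12; 25 = 5 × 5; 26 = 2 × 13; 27 = 3 × 9 — all composite.

n = 24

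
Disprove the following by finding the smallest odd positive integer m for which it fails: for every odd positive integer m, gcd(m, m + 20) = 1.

m = 5

For m = 1, 3 the conclusion holds.
m = 5: gcd(5, 25) = 5.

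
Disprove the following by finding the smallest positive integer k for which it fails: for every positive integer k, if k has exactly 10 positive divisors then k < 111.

k = 112

We need the least positive integer k for which k has exactly 10 positive divisors but the claim fails.
k = 48: τ(48) = 10; 48 < 111.
k = 80: τ(80) = 10; 80 < 111.
k = 112: τ(112) = 10; 112 ≥ 111.
So k = 112 is the smallest counterexample.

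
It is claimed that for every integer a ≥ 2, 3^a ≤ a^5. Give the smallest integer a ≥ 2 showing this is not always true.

A counterexample is any integer a ≥ 2 such that 3^a > a^5; we check each in order.
For a = 2, 3, 4, 5, 6, 7, 8, 9, 10 the conclusion holds.
a = 11: 3^a = 177147 and a^5 = 161051, so 177147 > 161051.
Hence a = 11 is a counterexample.

a = 11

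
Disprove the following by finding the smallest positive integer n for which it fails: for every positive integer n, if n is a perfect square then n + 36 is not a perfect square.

We need the least positive integer n for which n is a perfect square but n + 36 is a perfect square.
For n = 1, 4, 9, 16, 25, 36, 49 the conclusion holds.
n = 64: 64 = 8² and 64 + 36 = 100 = 10².
Thus n = 64 disproves the claim, and no smaller n works.

n = 64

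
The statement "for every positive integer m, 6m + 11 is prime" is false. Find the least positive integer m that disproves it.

For m = 1, 2, 3 the conclusion holds.
m = 4: 6m + 11 = 35 = 5 × 7, composite.

m = 4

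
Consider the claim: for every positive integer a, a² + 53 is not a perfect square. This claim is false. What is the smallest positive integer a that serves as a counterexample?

a = 26

Check each positive integer a in order until a² + 53 is a perfect square.
For a = 1, 2, 3, 4, …, 23, 24, 25 the conclusion holds.
a = 26: 26² + 53 = 729 = 27², a perfect square.
So a = 26 is the smallest counterexample.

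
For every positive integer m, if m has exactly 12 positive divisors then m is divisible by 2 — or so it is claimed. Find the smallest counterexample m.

m = 315

Check each positive integer m in order until m has exactly 12 positive divisors but m is not divisible by 2.
For m = 60, 72, 84, 90, …, 294, 306, 308 the conclusion holds.
m = 315: τ(315) = 12; 315 mod 2 = 1.
Hence m = 315 is a counterexample.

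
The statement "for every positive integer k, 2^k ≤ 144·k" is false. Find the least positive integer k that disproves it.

The first 10 eligible values, up to k = 10, all satisfy the conclusion.
k = 11: 2^k = 2048 and 144·k = 1584, so 2048 > 1584.
Thus k = 11 disproves the claim, and no smaller k works.

k = 11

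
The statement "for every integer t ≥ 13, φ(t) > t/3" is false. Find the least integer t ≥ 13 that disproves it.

A counterexample is any integer t ≥ 13 such that the claim fails; we check each in order.
t = 13: φ(13) = 12 and 13/3 = 13/3, so φ(13) > 13/3.
t = 14: φ(14) = 6 and 14/3 = 14/3, so φ(14) > 14/3.
t = 15: φ(15) = 8 and 15/3 = 5, so φ(15) > 15/3.
t = 16: φ(16) = 8 and 16/3 = 16/3, so φ(16) > 16/3.
t = 17: φ(17) = 16 and 17/3 = 17/3, so φ(17) > 17/3.
t = 18: φ(18) = 6 and 18/3 = 6, so φ(18) ≤ 18/3.
So t = 18 is the smallest counterexample.

t = 18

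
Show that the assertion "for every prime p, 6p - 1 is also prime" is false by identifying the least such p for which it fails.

p = 11

Check each prime p in order until 6p - 1 is not prime.
For p = 2, 3, 5, 7 the conclusion holds.
p = 11: 6p - 1 = 65 = 5 × 13, not prime.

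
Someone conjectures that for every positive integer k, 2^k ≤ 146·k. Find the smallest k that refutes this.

Check each positive integer k in order until 2^k > 146·k.
The first 10 eligible values, up to k = 10, all satisfy the conclusion.
k = 11: 2^k = 2048 and 146·k = 1606, so 2048 > 1606.
Hence k = 11 is a counterexample.

k = 11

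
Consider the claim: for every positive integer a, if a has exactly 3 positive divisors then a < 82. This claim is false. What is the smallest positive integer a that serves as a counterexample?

a = 121

The first 4 eligible values, up to a = 49, all satisfy the conclusion.
a = 121: τ(121) = 3; 121 ≥ 82.
Thus a = 121 disproves the claim, and no smaller a works.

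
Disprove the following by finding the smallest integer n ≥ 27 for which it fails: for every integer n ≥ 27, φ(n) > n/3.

n = 30

n = 27: φ(27) = 18 and 27/3 = 9, so φ(27) > 27/3.
n = 28: φ(28) = 12 and 28/3 = 28/3, so φ(28) > 28/3.
n = 29: φ(29) = 28 and 29/3 = 29/3, so φ(29) > 29/3.
n = 30: φ(30) = 8 and 30/3 = 10, so φ(30) ≤ 30/3.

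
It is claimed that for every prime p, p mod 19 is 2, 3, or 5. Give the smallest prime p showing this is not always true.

A counterexample is any prime p such that the claim fails; we check each in order.
p = 2: 2 mod 19 = 2.
p = 3: 3 mod 19 = 3.
p = 5: 5 mod 19 = 5.
p = 7: 7 mod 19 = 7 — not in {2, 3, 5}.

p = 7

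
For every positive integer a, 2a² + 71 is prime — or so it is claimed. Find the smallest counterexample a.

The first 4 eligible values, up to a = 4, all satisfy the conclusion.
a = 5: 2a² + 71 = 121 = 11 × 11, composite.
So a = 5 is the smallest counterexample.

a = 5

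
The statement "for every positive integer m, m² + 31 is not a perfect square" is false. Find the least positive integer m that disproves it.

A counterexample is any positive integer m such that m² + 31 is a perfect square; we check each in order.
For m = 1, 2, 3, 4, …, 12, 13, 14 the conclusion holds.
m = 15: 15² + 31 = 256 = 16², a perfect square.
Hence m = 15 is a counterexample.

m = 15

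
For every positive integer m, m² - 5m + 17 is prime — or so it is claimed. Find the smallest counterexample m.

We need the least positive integer m for which m² - 5m + 17 is not prime.
For m = 1, 2, 3, 4, …, 10, 11, 12 the conclusion holds.
m = 13: m² - 5m + 17 = 121 = 11 × 11, composite.
Thus m = 13 disproves the claim, and no smaller m works.

m = 13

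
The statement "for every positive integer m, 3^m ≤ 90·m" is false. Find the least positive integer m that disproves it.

m = 6

The first 5 eligible values, up to m = 5, all satisfy the conclusion.
m = 6: 3^m = 729 and 90·m = 540, so 729 > 540.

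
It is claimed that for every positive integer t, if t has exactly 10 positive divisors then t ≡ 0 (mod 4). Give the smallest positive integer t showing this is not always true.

t = 162

We need the least positive integer t for which t has exactly 10 positive divisors but the claim fails.
t = 48: τ(48) = 10; 48 ≡ 0 (mod 4).
t = 80: τ(80) = 10; 80 ≡ 0 (mod 4).
t = 112: τ(112) = 10; 112 ≡ 0 (mod 4).
t = 162: τ(162) = 10; 162 ≡ 2 (mod 4).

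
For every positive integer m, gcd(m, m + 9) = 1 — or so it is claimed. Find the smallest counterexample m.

Check each positive integer m in order until gcd(m, m + 9) > 1.
m = 1: gcd(1, 10) = 1.
m = 2: gcd(2, 11) = 1.
m = 3: gcd(3, 12) = 3.

m = 3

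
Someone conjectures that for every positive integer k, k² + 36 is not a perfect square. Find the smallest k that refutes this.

k = 8

A counterexample is any positive integer k such that k² + 36 is a perfect square; we check each in order.
k = 1: 1² + 36 = 37, not a perfect square.
k = 2: 2² + 36 = 40, not a perfect square.
k = 3: 3² + 36 = 45, not a perfect square.
k = 4: 4² + 36 = 52, not a perfect square.
k = 5: 5² + 36 = 61, not a perfect square.
k = 6: 6² + 36 = 72, not a perfect square.
k = 7: 7² + 36 = 85, not a perfect square.
k = 8: 8² + 36 = 100 = 10², a perfect square.
So k = 8 is the smallest counterexample.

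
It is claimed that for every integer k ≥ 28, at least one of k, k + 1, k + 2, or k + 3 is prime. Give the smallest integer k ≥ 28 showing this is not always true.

For k = 28, 29, 30, 31 the conclusion holds.
k = 32: 32 = 2 × 16; 33 = 3 × 11; 34 = 2 × 17; 35 = 5 × 7 — all composite.

k = 32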